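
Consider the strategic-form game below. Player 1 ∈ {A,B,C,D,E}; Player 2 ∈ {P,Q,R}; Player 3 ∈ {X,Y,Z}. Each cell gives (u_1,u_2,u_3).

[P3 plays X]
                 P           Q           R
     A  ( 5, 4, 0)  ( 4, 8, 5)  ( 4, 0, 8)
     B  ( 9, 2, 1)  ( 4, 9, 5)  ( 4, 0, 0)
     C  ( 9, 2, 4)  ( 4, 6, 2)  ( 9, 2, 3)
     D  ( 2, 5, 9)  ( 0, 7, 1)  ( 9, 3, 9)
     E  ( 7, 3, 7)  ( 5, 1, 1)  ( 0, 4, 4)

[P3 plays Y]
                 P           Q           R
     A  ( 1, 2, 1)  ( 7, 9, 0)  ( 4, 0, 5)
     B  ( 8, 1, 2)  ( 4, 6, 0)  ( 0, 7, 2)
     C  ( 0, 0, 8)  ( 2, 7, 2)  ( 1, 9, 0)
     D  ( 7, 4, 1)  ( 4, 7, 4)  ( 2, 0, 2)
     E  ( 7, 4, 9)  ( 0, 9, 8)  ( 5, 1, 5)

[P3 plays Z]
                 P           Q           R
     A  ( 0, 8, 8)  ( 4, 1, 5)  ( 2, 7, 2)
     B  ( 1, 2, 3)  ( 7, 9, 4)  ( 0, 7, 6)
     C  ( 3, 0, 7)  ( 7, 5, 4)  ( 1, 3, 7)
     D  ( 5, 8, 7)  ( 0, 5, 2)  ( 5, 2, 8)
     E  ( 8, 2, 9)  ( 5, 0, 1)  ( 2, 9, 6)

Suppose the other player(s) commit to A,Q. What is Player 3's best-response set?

u_3(X vs A,Q) = 5
u_3(Y vs A,Q) = 0
u_3(Z vs A,Q) = 5
max payoff 5 at {X,Z}

P3 best: {X,Z}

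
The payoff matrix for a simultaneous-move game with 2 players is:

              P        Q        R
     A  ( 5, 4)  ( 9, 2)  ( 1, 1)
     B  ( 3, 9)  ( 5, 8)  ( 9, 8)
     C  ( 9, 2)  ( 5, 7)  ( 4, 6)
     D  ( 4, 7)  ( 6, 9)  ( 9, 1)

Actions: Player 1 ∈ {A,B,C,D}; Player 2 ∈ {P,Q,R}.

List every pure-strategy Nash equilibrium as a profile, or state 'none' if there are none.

(A,P): not NE [P1→C gives 9>5]
(A,Q): not NE [P2→P gives 4>2]
(A,R): not NE [P1→D gives 9>1; P2→P gives 4>1]
(B,P): not NE [P1→C gives 9>3]
(B,Q): not NE [P1→A gives 9>5; P2→P gives 9>8]
(B,R): not NE [P2→P gives 9>8]
(C,P): not NE [P2→Q gives 7>2]
(C,Q): not NE [P1→A gives 9>5]
(C,R): not NE [P1→D gives 9>4; P2→Q gives 7>6]
(D,P): not NE [P1→C gives 9>4; P2→Q gives 9>7]
(D,Q): not NE [P1→A gives 9>6]
(D,R): not NE [P2→Q gives 9>1]

PSNE: ∅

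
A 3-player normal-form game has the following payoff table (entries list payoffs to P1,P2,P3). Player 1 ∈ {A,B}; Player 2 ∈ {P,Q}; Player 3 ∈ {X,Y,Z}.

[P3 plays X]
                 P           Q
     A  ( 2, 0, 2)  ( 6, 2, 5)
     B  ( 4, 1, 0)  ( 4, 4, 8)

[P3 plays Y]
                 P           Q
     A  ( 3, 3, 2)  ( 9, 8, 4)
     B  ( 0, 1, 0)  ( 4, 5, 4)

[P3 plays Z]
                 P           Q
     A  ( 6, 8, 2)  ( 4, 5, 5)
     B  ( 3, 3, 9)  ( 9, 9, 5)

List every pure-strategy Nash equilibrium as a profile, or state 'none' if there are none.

PSNE = {(A,P,Z), (A,Q,X)}

(A,P,X): not NE [P1→B gives 4>2; P2→Q gives 2>0]
(A,P,Y): not NE [P2→Q gives 8>3]
(A,P,Z): NE
(A,Q,X): NE
(A,Q,Y): not NE [P3→Z gives 5>4]
(A,Q,Z): not NE [P1→B gives 9>4; P2→P gives 8>5]
(B,P,X): not NE [P2→Q gives 4>1; P3→Z gives 9>0]
(B,P,Y): not NE [P1→A gives 3>0; P2→Q gives 5>1; P3→Z gives 9>0]
(B,P,Z): not NE [P1→A gives 6>3; P2→Q gives 9>3]
(B,Q,X): not NE [P1→A gives 6>4]
(B,Q,Y): not NE [P1→A gives 9>4; P3→X gives 8>4]
(B,Q,Z): not NE [P3→X gives 8>5]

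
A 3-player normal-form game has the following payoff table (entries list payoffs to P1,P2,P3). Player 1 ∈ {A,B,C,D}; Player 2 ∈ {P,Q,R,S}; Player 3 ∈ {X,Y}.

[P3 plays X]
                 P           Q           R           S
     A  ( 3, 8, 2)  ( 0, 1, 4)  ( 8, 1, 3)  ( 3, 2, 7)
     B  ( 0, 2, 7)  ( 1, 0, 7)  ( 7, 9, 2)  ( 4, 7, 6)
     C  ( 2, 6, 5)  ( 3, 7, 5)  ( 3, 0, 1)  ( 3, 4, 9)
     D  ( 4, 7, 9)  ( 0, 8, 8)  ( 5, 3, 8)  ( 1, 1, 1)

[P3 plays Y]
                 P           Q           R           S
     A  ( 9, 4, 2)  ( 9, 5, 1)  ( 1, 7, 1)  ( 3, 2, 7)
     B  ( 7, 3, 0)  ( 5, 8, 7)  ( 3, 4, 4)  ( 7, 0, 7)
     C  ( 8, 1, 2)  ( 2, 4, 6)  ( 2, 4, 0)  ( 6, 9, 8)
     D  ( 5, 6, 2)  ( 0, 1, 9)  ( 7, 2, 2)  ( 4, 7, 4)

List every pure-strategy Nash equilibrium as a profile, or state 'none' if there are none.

PSNE: ∅

(A,P,X): not NE [P1→D gives 4>3]
(A,P,Y): not NE [P2→R gives 7>4]
(A,Q,X): not NE [P1→C gives 3>0; P2→P gives 8>1]
(A,Q,Y): not NE [P2→R gives 7>5; P3→X gives 4>1]
(A,R,X): not NE [P2→P gives 8>1]
(A,R,Y): not NE [P1→D gives 7>1; P3→X gives 3>1]
(A,S,X): not NE [P1→B gives 4>3; P2→P gives 8>2]
(A,S,Y): not NE [P1→B gives 7>3; P2→R gives 7>2]
(B,P,X): not NE [P1→D gives 4>0; P2→R gives 9>2]
(B,P,Y): not NE [P1→A gives 9>7; P2→Q gives 8>3; P3→X gives 7>0]
(B,Q,X): not NE [P1→C gives 3>1; P2→R gives 9>0]
(B,Q,Y): not NE [P1→A gives 9>5]
(B,R,X): not NE [P1→A gives 8>7; P3→Y gives 4>2]
(B,R,Y): not NE [P1→D gives 7>3; P2→Q gives 8>4]
(B,S,X): not NE [P2→R gives 9>7; P3→Y gives 7>6]
(B,S,Y): not NE [P2→Q gives 8>0]
(C,P,X): not NE [P1→D gives 4>2; P2→Q gives 7>6]
(C,P,Y): not NE [P1→A gives 9>8; P2→S gives 9>1; P3→X gives 5>2]
(C,Q,X): not NE [P3→Y gives 6>5]
(C,Q,Y): not NE [P1→A gives 9>2; P2→S gives 9>4]
(C,R,X): not NE [P1→A gives 8>3; P2→Q gives 7>0]
(C,R,Y): not NE [P1→D gives 7>2; P2→S gives 9>4; P3→X gives 1>0]
(C,S,X): not NE [P1→B gives 4>3; P2→Q gives 7>4]
(C,S,Y): not NE [P1→B gives 7>6; P3→X gives 9>8]
(D,P,X): not NE [P2→Q gives 8>7]
(D,P,Y): not NE [P1→A gives 9>5; P2→S gives 7>6; P3→X gives 9>2]
(D,Q,X): not NE [P1→C gives 3>0; P3→Y gives 9>8]
(D,Q,Y): not NE [P1→A gives 9>0; P2→S gives 7>1]
(D,R,X): not NE [P1→A gives 8>5; P2→Q gives 8>3]
(D,R,Y): not NE [P2→S gives 7>2; P3→X gives 8>2]
(D,S,X): not NE [P1→B gives 4>1; P2→Q gives 8>1; P3→Y gives 4>1]
(D,S,Y): not NE [P1→B gives 7>4]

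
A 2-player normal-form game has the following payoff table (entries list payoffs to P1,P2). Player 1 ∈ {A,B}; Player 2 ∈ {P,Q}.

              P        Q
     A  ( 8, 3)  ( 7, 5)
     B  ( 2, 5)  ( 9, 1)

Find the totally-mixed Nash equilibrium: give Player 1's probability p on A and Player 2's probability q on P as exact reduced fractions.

p=2/3, q=1/4

P1 indiff ⇒ q·8+(1-q)·7 = q·2+(1-q)·9 ⇒ q(6) = (1-q)(2) ⇒ q = 1/4
P2 indiff ⇒ p·3+(1-p)·5 = p·5+(1-p)·1 ⇒ p(-2) = (1-p)(-4) ⇒ p = 2/3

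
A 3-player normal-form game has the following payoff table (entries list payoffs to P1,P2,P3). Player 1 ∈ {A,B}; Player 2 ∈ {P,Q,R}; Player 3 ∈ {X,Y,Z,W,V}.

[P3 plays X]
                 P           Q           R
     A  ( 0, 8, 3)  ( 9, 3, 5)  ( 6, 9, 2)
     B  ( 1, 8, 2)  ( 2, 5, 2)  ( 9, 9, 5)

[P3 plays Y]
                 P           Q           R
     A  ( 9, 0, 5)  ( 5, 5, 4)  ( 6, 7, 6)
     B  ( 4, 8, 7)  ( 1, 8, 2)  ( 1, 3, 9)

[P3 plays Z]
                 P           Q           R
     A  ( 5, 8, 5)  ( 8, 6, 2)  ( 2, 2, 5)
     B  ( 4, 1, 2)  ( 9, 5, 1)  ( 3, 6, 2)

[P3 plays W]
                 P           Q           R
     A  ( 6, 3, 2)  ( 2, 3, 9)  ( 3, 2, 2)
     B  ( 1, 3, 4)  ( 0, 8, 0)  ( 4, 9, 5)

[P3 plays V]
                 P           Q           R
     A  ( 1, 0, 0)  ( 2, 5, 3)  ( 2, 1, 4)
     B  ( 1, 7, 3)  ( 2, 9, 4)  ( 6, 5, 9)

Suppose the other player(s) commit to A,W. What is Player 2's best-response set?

u_2(P vs A,W) = 3
u_2(Q vs A,W) = 3
u_2(R vs A,W) = 2
max payoff 3 at {P,Q}

P2 best: {P,Q}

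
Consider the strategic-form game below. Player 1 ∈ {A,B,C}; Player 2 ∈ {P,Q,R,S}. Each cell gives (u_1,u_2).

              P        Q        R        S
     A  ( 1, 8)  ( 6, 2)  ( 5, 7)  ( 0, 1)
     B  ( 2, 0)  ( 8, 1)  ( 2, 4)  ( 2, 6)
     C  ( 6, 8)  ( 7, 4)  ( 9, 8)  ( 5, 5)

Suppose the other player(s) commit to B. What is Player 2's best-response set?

u_2(P vs B) = 0
u_2(Q vs B) = 1
u_2(R vs B) = 4
u_2(S vs B) = 6
max payoff 6 at {S}

P2 best: {S}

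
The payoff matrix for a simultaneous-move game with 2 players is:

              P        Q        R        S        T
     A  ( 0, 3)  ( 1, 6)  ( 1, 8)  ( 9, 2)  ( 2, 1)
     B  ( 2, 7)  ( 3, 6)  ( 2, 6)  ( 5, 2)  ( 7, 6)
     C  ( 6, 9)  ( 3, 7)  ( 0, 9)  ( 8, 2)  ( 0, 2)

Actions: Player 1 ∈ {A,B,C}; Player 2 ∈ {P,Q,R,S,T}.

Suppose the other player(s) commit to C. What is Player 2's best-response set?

BR_2 = {P,R}

u_2(P vs C) = 9
u_2(Q vs C) = 7
u_2(R vs C) = 9
u_2(S vs C) = 2
u_2(T vs C) = 2
max payoff 9 at {P,R}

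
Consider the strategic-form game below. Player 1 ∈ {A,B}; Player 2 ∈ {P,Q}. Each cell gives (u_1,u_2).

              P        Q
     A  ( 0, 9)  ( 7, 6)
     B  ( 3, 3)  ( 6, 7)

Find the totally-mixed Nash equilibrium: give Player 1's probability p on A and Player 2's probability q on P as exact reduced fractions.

P1 mixes 4/7 on A; P2 mixes 1/4 on P

P1 indiff ⇒ q·0+(1-q)·7 = q·3+(1-q)·6 ⇒ q(-3) = (1-q)(-1) ⇒ q = 1/4
P2 indiff ⇒ p·9+(1-p)·3 = p·6+(1-p)·7 ⇒ p(3) = (1-p)(4) ⇒ p = 4/7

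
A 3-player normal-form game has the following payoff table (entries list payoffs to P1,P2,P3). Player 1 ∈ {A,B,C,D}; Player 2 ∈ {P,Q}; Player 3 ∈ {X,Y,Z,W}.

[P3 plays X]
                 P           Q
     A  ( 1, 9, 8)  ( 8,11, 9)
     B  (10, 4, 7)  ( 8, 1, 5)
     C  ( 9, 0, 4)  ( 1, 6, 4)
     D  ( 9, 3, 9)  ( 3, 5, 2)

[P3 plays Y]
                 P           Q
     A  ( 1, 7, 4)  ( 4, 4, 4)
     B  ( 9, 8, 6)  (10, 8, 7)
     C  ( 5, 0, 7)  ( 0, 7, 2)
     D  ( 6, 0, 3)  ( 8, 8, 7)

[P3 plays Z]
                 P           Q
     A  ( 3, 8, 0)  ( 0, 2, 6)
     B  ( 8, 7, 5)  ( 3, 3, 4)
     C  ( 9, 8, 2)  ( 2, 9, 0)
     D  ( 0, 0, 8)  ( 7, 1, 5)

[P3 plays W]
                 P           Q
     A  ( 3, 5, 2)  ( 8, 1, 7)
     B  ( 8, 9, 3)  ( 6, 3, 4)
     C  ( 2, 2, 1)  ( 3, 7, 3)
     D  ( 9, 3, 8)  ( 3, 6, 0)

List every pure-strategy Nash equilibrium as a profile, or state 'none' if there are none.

Nash profiles: (A,Q,X), (B,P,X), (B,Q,Y)

(A,P,X): not NE [P1→B gives 10>1; P2→Q gives 11>9]
(A,P,Y): not NE [P1→B gives 9>1; P3→X gives 8>4]
(A,P,Z): not NE [P1→C gives 9>3; P3→X gives 8>0]
(A,P,W): not NE [P1→D gives 9>3; P3→X gives 8>2]
(A,Q,X): NE
(A,Q,Y): not NE [P1→B gives 10>4; P2→P gives 7>4; P3→X gives 9>4]
(A,Q,Z): not NE [P1→D gives 7>0; P2→P gives 8>2; P3→X gives 9>6]
(A,Q,W): not NE [P2→P gives 5>1; P3→X gives 9>7]
(B,P,X): NE
(B,P,Y): not NE [P3→X gives 7>6]
(B,P,Z): not NE [P1→C gives 9>8; P3→X gives 7>5]
(B,P,W): not NE [P1→D gives 9>8; P3→X gives 7>3]
(B,Q,X): not NE [P2→P gives 4>1; P3→Y gives 7>5]
(B,Q,Y): NE
(B,Q,Z): not NE [P1→D gives 7>3; P2→P gives 7>3; P3→Y gives 7>4]
(B,Q,W): not NE [P1→A gives 8>6; P2→P gives 9>3; P3→Y gives 7>4]
(C,P,X): not NE [P1→B gives 10>9; P2→Q gives 6>0; P3→Y gives 7>4]
(C,P,Y): not NE [P1→B gives 9>5; P2→Q gives 7>0]
(C,P,Z): not NE [P2→Q gives 9>8; P3→Y gives 7>2]
(C,P,W): not NE [P1→D gives 9>2; P2→Q gives 7>2; P3→Y gives 7>1]
(C,Q,X): not NE [P1→B gives 8>1]
(C,Q,Y): not NE [P1→B gives 10>0; P3→X gives 4>2]
(C,Q,Z): not NE [P1→D gives 7>2; P3→X gives 4>0]
(C,Q,W): not NE [P1→A gives 8>3; P3→X gives 4>3]
(D,P,X): not NE [P1→B gives 10>9; P2→Q gives 5>3]
(D,P,Y): not NE [P1→B gives 9>6; P2→Q gives 8>0; P3→X gives 9>3]
(D,P,Z): not NE [P1→C gives 9>0; P2→Q gives 1>0; P3→X gives 9>8]
(D,P,W): not NE [P2→Q gives 6>3; P3→X gives 9>8]
(D,Q,X): not NE [P1→B gives 8>3; P3→Y gives 7>2]
(D,Q,Y): not NE [P1→B gives 10>8]
(D,Q,Z): not NE [P3→Y gives 7>5]
(D,Q,W): not NE [P1→A gives 8>3; P3→Y gives 7>0]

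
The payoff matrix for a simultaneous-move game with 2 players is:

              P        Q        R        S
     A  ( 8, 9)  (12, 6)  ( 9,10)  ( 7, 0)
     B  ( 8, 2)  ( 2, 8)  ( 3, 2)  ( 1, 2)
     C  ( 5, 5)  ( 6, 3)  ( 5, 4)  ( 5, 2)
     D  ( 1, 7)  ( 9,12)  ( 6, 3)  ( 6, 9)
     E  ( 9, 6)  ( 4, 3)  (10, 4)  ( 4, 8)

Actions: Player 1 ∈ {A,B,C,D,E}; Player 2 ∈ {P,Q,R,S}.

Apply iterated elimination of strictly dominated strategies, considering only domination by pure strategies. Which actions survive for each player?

IESDS → P1:{A,E} P2:{P,R,S}

P1 drop B (E beats it: P:9>8 Q:4>2 R:10>3 S:4>1)
P1 drop C (A beats it: P:8>5 Q:12>6 R:9>5 S:7>5)
P1 drop D (A beats it: P:8>1 Q:12>9 R:9>6 S:7>6)
P2 drop Q (P beats it: A:9>6 E:6>3)
P1→{A,E} P2→{P,R,S}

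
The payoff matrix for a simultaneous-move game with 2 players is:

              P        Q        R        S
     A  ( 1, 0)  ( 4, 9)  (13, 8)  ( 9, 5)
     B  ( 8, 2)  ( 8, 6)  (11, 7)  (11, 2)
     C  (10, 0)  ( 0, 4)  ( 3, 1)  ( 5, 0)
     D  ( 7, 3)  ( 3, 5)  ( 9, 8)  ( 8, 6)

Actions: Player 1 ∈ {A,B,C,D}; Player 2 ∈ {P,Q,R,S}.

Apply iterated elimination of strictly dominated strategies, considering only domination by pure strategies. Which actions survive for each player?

Remaining: P1:{A,B} P2:{Q,R}

P1 drop D (B beats it: P:8>7 Q:8>3 R:11>9 S:11>8)
P2 drop P (Q beats it: A:9>0 B:6>2 C:4>0)
P1 drop C (A beats it: Q:4>0 R:13>3 S:9>5)
P2 drop S (Q beats it: A:9>5 B:6>2)
P1→{A,B} P2→{Q,R}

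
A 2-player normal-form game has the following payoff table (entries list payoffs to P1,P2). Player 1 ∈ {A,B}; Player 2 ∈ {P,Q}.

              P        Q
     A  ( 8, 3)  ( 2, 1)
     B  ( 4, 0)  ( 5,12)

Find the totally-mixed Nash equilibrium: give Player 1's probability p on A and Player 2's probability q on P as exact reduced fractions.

p=6/7, q=3/7

P1 indiff ⇒ q·8+(1-q)·2 = q·4+(1-q)·5 ⇒ q(4) = (1-q)(3) ⇒ q = 3/7
P2 indiff ⇒ p·3+(1-p)·0 = p·1+(1-p)·12 ⇒ p(2) = (1-p)(12) ⇒ p = 6/7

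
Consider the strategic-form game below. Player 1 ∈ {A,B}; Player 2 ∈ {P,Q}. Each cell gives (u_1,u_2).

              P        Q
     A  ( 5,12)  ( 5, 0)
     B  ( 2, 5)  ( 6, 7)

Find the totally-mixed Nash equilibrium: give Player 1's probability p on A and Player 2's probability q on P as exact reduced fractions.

P1 indiff ⇒ q·5+(1-q)·5 = q·2+(1-q)·6 ⇒ q(3) = (1-q)(1) ⇒ q = 1/4
P2 indiff ⇒ p·12+(1-p)·5 = p·0+(1-p)·7 ⇒ p(12) = (1-p)(2) ⇒ p = 1/7

P1 mixes 1/7 on A; P2 mixes 1/4 on P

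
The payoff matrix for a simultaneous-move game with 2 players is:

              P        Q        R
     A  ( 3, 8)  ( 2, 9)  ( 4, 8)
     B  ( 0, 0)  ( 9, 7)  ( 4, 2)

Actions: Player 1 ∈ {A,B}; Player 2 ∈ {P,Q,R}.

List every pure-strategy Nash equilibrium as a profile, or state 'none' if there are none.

Nash profiles: (B,Q)

(A,P): not NE [P2→Q gives 9>8]
(A,Q): not NE [P1→B gives 9>2]
(A,R): not NE [P2→Q gives 9>8]
(B,P): not NE [P1→A gives 3>0; P2→Q gives 7>0]
(B,Q): NE
(B,R): not NE [P2→Q gives 7>2]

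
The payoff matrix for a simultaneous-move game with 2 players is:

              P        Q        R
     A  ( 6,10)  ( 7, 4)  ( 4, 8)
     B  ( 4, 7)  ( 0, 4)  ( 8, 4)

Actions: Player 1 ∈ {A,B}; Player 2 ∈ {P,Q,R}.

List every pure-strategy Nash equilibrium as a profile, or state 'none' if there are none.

Nash profiles: (A,P)

(A,P): NE
(A,Q): not NE [P2→P gives 10>4]
(A,R): not NE [P1→B gives 8>4; P2→P gives 10>8]
(B,P): not NE [P1→A gives 6>4]
(B,Q): not NE [P1→A gives 7>0; P2→P gives 7>4]
(B,R): not NE [P2→P gives 7>4]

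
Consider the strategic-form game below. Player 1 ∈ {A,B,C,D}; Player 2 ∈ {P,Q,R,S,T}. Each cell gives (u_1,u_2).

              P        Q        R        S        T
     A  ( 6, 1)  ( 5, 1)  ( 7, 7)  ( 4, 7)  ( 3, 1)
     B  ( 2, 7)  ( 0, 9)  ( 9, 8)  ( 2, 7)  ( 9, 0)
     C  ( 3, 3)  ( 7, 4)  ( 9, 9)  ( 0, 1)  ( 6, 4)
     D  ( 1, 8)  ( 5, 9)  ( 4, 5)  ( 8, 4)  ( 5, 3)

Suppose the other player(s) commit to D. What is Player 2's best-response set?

BR_2 = {Q}

u_2(P vs D) = 8
u_2(Q vs D) = 9
u_2(R vs D) = 5
u_2(S vs D) = 4
u_2(T vs D) = 3
max payoff 9 at {Q}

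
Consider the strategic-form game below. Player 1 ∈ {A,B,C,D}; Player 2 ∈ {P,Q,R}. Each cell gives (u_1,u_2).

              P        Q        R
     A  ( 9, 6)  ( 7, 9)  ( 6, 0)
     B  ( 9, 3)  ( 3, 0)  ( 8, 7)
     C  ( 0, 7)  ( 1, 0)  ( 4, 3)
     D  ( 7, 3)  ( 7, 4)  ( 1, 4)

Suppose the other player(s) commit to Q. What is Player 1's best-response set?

u_1(A vs Q) = 7
u_1(B vs Q) = 3
u_1(C vs Q) = 1
u_1(D vs Q) = 7
max payoff 7 at {A,D}

BR_1 = {A,D}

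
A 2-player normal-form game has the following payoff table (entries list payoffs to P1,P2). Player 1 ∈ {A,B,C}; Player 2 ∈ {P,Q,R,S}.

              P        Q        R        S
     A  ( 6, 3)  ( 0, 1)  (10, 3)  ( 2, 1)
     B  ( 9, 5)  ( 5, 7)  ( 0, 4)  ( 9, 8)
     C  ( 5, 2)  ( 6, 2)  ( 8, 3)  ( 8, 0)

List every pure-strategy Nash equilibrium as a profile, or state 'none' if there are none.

(A,P): not NE [P1→B gives 9>6]
(A,Q): not NE [P1→C gives 6>0; P2→R gives 3>1]
(A,R): NE
(A,S): not NE [P1→B gives 9>2; P2→R gives 3>1]
(B,P): not NE [P2→S gives 8>5]
(B,Q): not NE [P1→C gives 6>5; P2→S gives 8>7]
(B,R): not NE [P1→A gives 10>0; P2→S gives 8>4]
(B,S): NE
(C,P): not NE [P1→B gives 9>5; P2→R gives 3>2]
(C,Q): not NE [P2→R gives 3>2]
(C,R): not NE [P1→A gives 10>8]
(C,S): not NE [P1→B gives 9>8; P2→R gives 3>0]

NE set: (A,R), (B,S)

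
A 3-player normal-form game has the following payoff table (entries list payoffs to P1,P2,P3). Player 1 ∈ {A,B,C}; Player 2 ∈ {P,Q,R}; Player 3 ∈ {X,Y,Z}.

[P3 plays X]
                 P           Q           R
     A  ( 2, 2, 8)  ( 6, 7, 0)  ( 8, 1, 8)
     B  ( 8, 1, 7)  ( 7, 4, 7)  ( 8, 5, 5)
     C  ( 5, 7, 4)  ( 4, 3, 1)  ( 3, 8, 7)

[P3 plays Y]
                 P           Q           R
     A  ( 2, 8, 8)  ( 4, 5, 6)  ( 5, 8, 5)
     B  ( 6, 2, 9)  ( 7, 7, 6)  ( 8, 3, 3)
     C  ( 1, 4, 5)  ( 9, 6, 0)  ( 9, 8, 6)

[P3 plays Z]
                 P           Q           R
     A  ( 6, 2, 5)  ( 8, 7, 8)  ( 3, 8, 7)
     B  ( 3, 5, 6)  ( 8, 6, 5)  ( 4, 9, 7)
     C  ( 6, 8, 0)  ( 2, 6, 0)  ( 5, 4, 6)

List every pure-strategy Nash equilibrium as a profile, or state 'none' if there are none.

(A,P,X): not NE [P1→B gives 8>2; P2→Q gives 7>2]
(A,P,Y): not NE [P1→B gives 6>2]
(A,P,Z): not NE [P2→R gives 8>2; P3→Y gives 8>5]
(A,Q,X): not NE [P1→B gives 7>6; P3→Z gives 8>0]
(A,Q,Y): not NE [P1→C gives 9>4; P2→R gives 8>5; P3→Z gives 8>6]
(A,Q,Z): not NE [P2→R gives 8>7]
(A,R,X): not NE [P2→Q gives 7>1]
(A,R,Y): not NE [P1→C gives 9>5; P3→X gives 8>5]
(A,R,Z): not NE [P1→C gives 5>3; P3→X gives 8>7]
(B,P,X): not NE [P2→R gives 5>1; P3→Y gives 9>7]
(B,P,Y): not NE [P2→Q gives 7>2]
(B,P,Z): not NE [P1→C gives 6>3; P2→R gives 9>5; P3→Y gives 9>6]
(B,Q,X): not NE [P2→R gives 5>4]
(B,Q,Y): not NE [P1→C gives 9>7; P3→X gives 7>6]
(B,Q,Z): not NE [P2→R gives 9>6; P3→X gives 7>5]
(B,R,X): not NE [P3→Z gives 7>5]
(B,R,Y): not NE [P1→C gives 9>8; P2→Q gives 7>3; P3→Z gives 7>3]
(B,R,Z): not NE [P1→C gives 5>4]
(C,P,X): not NE [P1→B gives 8>5; P2→R gives 8>7; P3→Y gives 5>4]
(C,P,Y): not NE [P1→B gives 6>1; P2→R gives 8>4]
(C,P,Z): not NE [P3→Y gives 5>0]
(C,Q,X): not NE [P1→B gives 7>4; P2→R gives 8>3]
(C,Q,Y): not NE [P2→R gives 8>6; P3→X gives 1>0]
(C,Q,Z): not NE [P1→B gives 8>2; P2→P gives 8>6; P3→X gives 1>0]
(C,R,X): not NE [P1→B gives 8>3]
(C,R,Y): not NE [P3→X gives 7>6]
(C,R,Z): not NE [P2→P gives 8>4; P3→X gives 7>6]

PSNE: ∅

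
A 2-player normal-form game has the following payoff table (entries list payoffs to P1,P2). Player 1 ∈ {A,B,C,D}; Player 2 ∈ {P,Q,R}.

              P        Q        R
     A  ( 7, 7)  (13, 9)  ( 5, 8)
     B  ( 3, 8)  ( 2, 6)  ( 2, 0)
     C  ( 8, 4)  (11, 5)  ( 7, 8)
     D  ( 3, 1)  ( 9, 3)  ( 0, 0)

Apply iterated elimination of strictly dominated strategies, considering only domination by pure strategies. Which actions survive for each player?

P1 drop B (A beats it: P:7>3 Q:13>2 R:5>2)
P1 drop D (A beats it: P:7>3 Q:13>9 R:5>0)
P2 drop P (Q beats it: A:9>7 C:5>4)
P1→{A,C} P2→{Q,R}

Survivors P1:{A,C} P2:{Q,R}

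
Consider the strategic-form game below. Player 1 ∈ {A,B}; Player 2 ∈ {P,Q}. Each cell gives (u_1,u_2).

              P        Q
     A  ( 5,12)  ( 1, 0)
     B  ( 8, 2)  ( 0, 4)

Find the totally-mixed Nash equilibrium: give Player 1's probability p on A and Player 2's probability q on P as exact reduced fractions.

P1 mixes 1/7 on A; P2 mixes 1/4 on P

P1 indiff ⇒ q·5+(1-q)·1 = q·8+(1-q)·0 ⇒ q(-3) = (1-q)(-1) ⇒ q = 1/4
P2 indiff ⇒ p·12+(1-p)·2 = p·0+(1-p)·4 ⇒ p(12) = (1-p)(2) ⇒ p = 1/7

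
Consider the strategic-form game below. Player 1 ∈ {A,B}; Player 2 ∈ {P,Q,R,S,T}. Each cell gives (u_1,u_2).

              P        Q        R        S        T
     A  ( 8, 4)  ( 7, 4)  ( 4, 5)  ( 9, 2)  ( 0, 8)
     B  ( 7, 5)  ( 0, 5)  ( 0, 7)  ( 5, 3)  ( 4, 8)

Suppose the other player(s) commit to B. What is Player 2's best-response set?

argmax u_2 = {T}

u_2(P vs B) = 5
u_2(Q vs B) = 5
u_2(R vs B) = 7
u_2(S vs B) = 3
u_2(T vs B) = 8
max payoff 8 at {T}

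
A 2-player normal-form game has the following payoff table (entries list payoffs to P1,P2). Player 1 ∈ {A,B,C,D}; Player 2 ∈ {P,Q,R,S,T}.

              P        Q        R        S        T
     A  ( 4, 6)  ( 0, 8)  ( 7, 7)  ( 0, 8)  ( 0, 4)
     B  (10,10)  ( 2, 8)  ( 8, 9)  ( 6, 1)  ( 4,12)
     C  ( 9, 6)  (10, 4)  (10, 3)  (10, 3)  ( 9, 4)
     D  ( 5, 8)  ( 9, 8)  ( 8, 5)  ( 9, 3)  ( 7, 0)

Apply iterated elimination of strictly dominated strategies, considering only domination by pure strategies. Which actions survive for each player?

P1 drop A (B beats it: P:10>4 Q:2>0 R:8>7 S:6>0 T:4>0)
P1 drop D (C beats it: P:9>5 Q:10>9 R:10>8 S:10>9 T:9>7)
P2 drop Q (P beats it: B:10>8 C:6>4)
P2 drop R (P beats it: B:10>9 C:6>3)
P2 drop S (P beats it: B:10>1 C:6>3)
P1→{B,C} P2→{P,T}

Remaining: P1:{B,C} P2:{P,T}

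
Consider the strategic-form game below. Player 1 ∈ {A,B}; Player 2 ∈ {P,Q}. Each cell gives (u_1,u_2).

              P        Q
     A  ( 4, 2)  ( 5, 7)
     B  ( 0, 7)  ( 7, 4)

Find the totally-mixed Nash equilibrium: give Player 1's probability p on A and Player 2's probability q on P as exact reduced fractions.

P1 mixes 3/8 on A; P2 mixes 1/3 on P

P1 indiff ⇒ q·4+(1-q)·5 = q·0+(1-q)·7 ⇒ q(4) = (1-q)(2) ⇒ q = 1/3
P2 indiff ⇒ p·2+(1-p)·7 = p·7+(1-p)·4 ⇒ p(-5) = (1-p)(-3) ⇒ p = 3/8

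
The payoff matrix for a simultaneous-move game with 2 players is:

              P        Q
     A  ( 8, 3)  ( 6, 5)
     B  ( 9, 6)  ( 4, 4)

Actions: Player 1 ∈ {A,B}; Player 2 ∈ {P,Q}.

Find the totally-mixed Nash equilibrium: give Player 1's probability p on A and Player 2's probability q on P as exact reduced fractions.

(p,q) = (1/2, 2/3)

P1 indiff ⇒ q·8+(1-q)·6 = q·9+(1-q)·4 ⇒ q(-1) = (1-q)(-2) ⇒ q = 2/3
P2 indiff ⇒ p·3+(1-p)·6 = p·5+(1-p)·4 ⇒ p(-2) = (1-p)(-2) ⇒ p = 1/2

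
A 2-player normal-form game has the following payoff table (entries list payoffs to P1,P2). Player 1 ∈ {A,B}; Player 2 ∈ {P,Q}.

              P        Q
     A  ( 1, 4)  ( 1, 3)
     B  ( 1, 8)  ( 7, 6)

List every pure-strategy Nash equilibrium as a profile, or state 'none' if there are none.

(A,P): NE
(A,Q): not NE [P1→B gives 7>1; P2→P gives 4>3]
(B,P): NE
(B,Q): not NE [P2→P gives 8>6]

NE set: (A,P), (B,P)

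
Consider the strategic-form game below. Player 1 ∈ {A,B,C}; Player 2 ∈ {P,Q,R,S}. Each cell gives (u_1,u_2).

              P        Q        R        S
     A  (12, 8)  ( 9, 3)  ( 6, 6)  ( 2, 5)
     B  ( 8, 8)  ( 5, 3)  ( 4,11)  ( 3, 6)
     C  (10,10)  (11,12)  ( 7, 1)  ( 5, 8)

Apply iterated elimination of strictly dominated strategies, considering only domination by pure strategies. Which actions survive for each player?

Survivors P1:{A,C} P2:{P,Q}

P1 drop B (C beats it: P:10>8 Q:11>5 R:7>4 S:5>3)
P2 drop R (P beats it: A:8>6 C:10>1)
P2 drop S (P beats it: A:8>5 C:10>8)
P1→{A,C} P2→{P,Q}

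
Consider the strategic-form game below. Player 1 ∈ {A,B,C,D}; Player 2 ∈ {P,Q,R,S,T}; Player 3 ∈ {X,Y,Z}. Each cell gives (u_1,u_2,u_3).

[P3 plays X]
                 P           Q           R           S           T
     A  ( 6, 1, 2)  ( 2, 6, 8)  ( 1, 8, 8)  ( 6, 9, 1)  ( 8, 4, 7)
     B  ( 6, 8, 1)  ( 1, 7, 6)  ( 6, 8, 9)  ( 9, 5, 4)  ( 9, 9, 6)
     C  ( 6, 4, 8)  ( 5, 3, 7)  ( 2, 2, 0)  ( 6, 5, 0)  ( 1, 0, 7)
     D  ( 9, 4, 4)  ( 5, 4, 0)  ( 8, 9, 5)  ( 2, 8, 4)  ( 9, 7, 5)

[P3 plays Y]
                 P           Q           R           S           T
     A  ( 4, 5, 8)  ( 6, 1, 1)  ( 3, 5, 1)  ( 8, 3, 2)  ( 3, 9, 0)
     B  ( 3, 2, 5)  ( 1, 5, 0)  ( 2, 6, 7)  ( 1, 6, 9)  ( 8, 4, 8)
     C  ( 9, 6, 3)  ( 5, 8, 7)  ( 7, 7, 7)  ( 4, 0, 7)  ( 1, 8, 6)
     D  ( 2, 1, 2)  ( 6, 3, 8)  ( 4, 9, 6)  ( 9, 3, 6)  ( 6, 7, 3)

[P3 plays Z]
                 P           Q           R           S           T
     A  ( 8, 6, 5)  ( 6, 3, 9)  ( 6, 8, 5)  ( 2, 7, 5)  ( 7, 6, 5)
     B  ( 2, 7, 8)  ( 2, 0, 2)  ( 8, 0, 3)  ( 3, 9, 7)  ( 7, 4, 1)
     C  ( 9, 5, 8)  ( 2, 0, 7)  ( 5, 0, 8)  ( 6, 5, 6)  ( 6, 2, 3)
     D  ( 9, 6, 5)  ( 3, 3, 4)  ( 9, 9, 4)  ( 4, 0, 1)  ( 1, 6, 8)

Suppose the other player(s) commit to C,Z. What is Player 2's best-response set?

u_2(P vs C,Z) = 5
u_2(Q vs C,Z) = 0
u_2(R vs C,Z) = 0
u_2(S vs C,Z) = 5
u_2(T vs C,Z) = 2
max payoff 5 at {P,S}

P2 best: {P,S}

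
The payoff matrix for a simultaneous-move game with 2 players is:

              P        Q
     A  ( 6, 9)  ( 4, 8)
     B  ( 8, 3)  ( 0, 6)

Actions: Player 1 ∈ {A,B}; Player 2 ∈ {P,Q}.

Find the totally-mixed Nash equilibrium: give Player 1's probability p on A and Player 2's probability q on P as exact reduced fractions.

P1 indiff ⇒ q·6+(1-q)·4 = q·8+(1-q)·0 ⇒ q(-2) = (1-q)(-4) ⇒ q = 2/3
P2 indiff ⇒ p·9+(1-p)·3 = p·8+(1-p)·6 ⇒ p(1) = (1-p)(3) ⇒ p = 3/4

(p,q) = (3/4, 2/3)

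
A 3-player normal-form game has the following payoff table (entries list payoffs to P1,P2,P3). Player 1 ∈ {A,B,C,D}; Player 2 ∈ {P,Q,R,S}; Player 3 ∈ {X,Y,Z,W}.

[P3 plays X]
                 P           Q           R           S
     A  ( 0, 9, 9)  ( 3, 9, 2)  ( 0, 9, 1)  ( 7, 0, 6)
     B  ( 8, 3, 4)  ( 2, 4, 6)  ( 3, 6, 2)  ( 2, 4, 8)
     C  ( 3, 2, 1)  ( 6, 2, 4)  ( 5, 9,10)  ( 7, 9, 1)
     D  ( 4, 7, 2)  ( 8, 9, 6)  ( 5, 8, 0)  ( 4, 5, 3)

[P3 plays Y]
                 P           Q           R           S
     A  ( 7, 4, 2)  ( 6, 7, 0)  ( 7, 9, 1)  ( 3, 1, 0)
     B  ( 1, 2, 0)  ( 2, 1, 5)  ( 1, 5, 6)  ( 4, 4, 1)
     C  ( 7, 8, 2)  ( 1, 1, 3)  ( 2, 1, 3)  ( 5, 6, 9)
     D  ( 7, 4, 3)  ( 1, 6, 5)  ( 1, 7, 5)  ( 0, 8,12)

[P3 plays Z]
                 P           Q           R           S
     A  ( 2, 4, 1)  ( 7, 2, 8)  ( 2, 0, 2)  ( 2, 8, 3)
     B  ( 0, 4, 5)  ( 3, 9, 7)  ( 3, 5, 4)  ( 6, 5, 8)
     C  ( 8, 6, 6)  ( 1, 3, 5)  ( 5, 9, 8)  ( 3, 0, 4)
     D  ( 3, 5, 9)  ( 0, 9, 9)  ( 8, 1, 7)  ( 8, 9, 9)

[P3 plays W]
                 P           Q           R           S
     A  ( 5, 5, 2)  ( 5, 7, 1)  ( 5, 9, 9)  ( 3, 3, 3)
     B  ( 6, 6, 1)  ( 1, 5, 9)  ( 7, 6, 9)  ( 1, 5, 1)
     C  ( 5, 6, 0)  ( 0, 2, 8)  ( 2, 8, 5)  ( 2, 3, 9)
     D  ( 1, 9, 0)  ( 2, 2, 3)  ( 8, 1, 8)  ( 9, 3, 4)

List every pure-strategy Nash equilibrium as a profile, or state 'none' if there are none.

(A,P,X): not NE [P1→B gives 8>0]
(A,P,Y): not NE [P2→R gives 9>4; P3→X gives 9>2]
(A,P,Z): not NE [P1→C gives 8>2; P2→S gives 8>4; P3→X gives 9>1]
(A,P,W): not NE [P1→B gives 6>5; P2→R gives 9>5; P3→X gives 9>2]
(A,Q,X): not NE [P1→D gives 8>3; P3→Z gives 8>2]
(A,Q,Y): not NE [P2→R gives 9>7; P3→Z gives 8>0]
(A,Q,Z): not NE [P2→S gives 8>2]
(A,Q,W): not NE [P2→R gives 9>7; P3→Z gives 8>1]
(A,R,X): not NE [P1→D gives 5>0; P3→W gives 9>1]
(A,R,Y): not NE [P3→W gives 9>1]
(A,R,Z): not NE [P1→D gives 8>2; P2→S gives 8>0; P3→W gives 9>2]
(A,R,W): not NE [P1→D gives 8>5]
(A,S,X): not NE [P2→R gives 9>0]
(A,S,Y): not NE [P1→C gives 5>3; P2→R gives 9>1; P3→X gives 6>0]
(A,S,Z): not NE [P1→D gives 8>2; P3→X gives 6>3]
(A,S,W): not NE [P1→D gives 9>3; P2→R gives 9>3; P3→X gives 6>3]
(B,P,X): not NE [P2→R gives 6>3; P3→Z gives 5>4]
(B,P,Y): not NE [P1→D gives 7>1; P2→R gives 5>2; P3→Z gives 5>0]
(B,P,Z): not NE [P1→C gives 8>0; P2→Q gives 9>4]
(B,P,W): not NE [P3→Z gives 5>1]
(B,Q,X): not NE [P1→D gives 8>2; P2→R gives 6>4; P3→W gives 9>6]
(B,Q,Y): not NE [P1→A gives 6>2; P2→R gives 5>1; P3→W gives 9>5]
(B,Q,Z): not NE [P1→A gives 7>3; P3→W gives 9>7]
(B,Q,W): not NE [P1→A gives 5>1; P2→R gives 6>5]
(B,R,X): not NE [P1→D gives 5>3; P3→W gives 9>2]
(B,R,Y): not NE [P1→A gives 7>1; P3→W gives 9>6]
(B,R,Z): not NE [P1→D gives 8>3; P2→Q gives 9>5; P3→W gives 9>4]
(B,R,W): not NE [P1→D gives 8>7]
(B,S,X): not NE [P1→C gives 7>2; P2→R gives 6>4]
(B,S,Y): not NE [P1→C gives 5>4; P2→R gives 5>4; P3→Z gives 8>1]
(B,S,Z): not NE [P1→D gives 8>6; P2→Q gives 9>5]
(B,S,W): not NE [P1→D gives 9>1; P2→R gives 6>5; P3→Z gives 8>1]
(C,P,X): not NE [P1→B gives 8>3; P2→S gives 9>2; P3→Z gives 6>1]
(C,P,Y): not NE [P3→Z gives 6>2]
(C,P,Z): not NE [P2→R gives 9>6]
(C,P,W): not NE [P1→B gives 6>5; P2→R gives 8>6; P3→Z gives 6>0]
(C,Q,X): not NE [P1→D gives 8>6; P2→S gives 9>2; P3→W gives 8>4]
(C,Q,Y): not NE [P1→A gives 6>1; P2→P gives 8>1; P3→W gives 8>3]
(C,Q,Z): not NE [P1→A gives 7>1; P2→R gives 9>3; P3→W gives 8>5]
(C,Q,W): not NE [P1→A gives 5>0; P2→R gives 8>2]
(C,R,X): NE
(C,R,Y): not NE [P1→A gives 7>2; P2→P gives 8>1; P3→X gives 10>3]
(C,R,Z): not NE [P1→D gives 8>5; P3→X gives 10>8]
(C,R,W): not NE [P1→D gives 8>2; P3→X gives 10>5]
(C,S,X): not NE [P3→W gives 9>1]
(C,S,Y): not NE [P2→P gives 8>6]
(C,S,Z): not NE [P1→D gives 8>3; P2→R gives 9>0; P3→W gives 9>4]
(C,S,W): not NE [P1→D gives 9>2; P2→R gives 8>3]
(D,P,X): not NE [P1→B gives 8>4; P2→Q gives 9>7; P3→Z gives 9>2]
(D,P,Y): not NE [P2→S gives 8>4; P3→Z gives 9>3]
(D,P,Z): not NE [P1→C gives 8>3; P2→S gives 9>5]
(D,P,W): not NE [P1→B gives 6>1; P3→Z gives 9>0]
(D,Q,X): not NE [P3→Z gives 9>6]
(D,Q,Y): not NE [P1→A gives 6>1; P2→S gives 8>6; P3→Z gives 9>5]
(D,Q,Z): not NE [P1→A gives 7>0]
(D,Q,W): not NE [P1→A gives 5>2; P2→P gives 9>2; P3→Z gives 9>3]
(D,R,X): not NE [P2→Q gives 9>8; P3→W gives 8>0]
(D,R,Y): not NE [P1→A gives 7>1; P2→S gives 8>7; P3→W gives 8>5]
(D,R,Z): not NE [P2→S gives 9>1; P3→W gives 8>7]
(D,R,W): not NE [P2→P gives 9>1]
(D,S,X): not NE [P1→C gives 7>4; P2→Q gives 9>5; P3→Y gives 12>3]
(D,S,Y): not NE [P1→C gives 5>0]
(D,S,Z): not NE [P3→Y gives 12>9]
(D,S,W): not NE [P2→P gives 9>3; P3→Y gives 12>4]

PSNE = {(C,R,X)}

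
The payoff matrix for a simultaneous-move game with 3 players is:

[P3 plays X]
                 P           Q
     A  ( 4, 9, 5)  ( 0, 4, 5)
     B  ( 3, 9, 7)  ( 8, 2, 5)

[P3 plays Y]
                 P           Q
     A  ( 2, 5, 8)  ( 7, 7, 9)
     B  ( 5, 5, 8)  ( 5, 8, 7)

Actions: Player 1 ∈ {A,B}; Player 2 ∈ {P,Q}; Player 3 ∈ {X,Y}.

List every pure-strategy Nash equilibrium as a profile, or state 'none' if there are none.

PSNE = {(A,Q,Y)}

(A,P,X): not NE [P3→Y gives 8>5]
(A,P,Y): not NE [P1→B gives 5>2; P2→Q gives 7>5]
(A,Q,X): not NE [P1→B gives 8>0; P2→P gives 9>4; P3→Y gives 9>5]
(A,Q,Y): NE
(B,P,X): not NE [P1→A gives 4>3; P3→Y gives 8>7]
(B,P,Y): not NE [P2→Q gives 8>5]
(B,Q,X): not NE [P2→P gives 9>2; P3→Y gives 7>5]
(B,Q,Y): not NE [P1→A gives 7>5]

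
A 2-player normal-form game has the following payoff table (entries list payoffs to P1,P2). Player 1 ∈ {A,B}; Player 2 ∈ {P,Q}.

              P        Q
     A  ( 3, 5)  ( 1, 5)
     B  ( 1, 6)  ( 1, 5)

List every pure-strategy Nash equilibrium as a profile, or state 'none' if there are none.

NE set: (A,P), (A,Q)

(A,P): NE
(A,Q): NE
(B,P): not NE [P1→A gives 3>1]
(B,Q): not NE [P2→P gives 6>5]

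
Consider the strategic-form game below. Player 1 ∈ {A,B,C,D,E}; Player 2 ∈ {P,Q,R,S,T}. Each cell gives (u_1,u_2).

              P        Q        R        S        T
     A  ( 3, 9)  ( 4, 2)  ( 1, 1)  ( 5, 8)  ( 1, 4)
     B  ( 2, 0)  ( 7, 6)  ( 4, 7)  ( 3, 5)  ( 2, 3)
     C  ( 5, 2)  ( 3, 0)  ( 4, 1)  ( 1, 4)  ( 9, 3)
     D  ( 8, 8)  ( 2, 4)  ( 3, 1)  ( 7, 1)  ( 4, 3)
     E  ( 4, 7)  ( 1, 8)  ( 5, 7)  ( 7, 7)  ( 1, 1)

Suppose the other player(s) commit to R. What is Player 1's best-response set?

argmax u_1 = {E}

u_1(A vs R) = 1
u_1(B vs R) = 4
u_1(C vs R) = 4
u_1(D vs R) = 3
u_1(E vs R) = 5
max payoff 5 at {E}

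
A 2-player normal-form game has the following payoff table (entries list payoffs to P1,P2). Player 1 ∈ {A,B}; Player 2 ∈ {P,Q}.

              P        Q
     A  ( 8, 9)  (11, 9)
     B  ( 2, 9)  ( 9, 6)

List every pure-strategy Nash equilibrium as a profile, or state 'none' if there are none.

(A,P): NE
(A,Q): NE
(B,P): not NE [P1→A gives 8>2]
(B,Q): not NE [P1→A gives 11>9; P2→P gives 9>6]

PSNE = {(A,P), (A,Q)}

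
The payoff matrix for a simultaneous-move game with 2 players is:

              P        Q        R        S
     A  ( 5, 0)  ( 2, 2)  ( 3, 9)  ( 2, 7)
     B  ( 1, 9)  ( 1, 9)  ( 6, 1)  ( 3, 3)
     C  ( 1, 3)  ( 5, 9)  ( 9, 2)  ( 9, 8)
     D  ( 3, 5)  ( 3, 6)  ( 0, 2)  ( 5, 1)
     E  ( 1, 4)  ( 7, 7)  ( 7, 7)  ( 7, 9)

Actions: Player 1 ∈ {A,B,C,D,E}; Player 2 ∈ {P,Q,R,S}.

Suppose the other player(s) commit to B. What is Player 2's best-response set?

u_2(P vs B) = 9
u_2(Q vs B) = 9
u_2(R vs B) = 1
u_2(S vs B) = 3
max payoff 9 at {P,Q}

P2 best: {P,Q}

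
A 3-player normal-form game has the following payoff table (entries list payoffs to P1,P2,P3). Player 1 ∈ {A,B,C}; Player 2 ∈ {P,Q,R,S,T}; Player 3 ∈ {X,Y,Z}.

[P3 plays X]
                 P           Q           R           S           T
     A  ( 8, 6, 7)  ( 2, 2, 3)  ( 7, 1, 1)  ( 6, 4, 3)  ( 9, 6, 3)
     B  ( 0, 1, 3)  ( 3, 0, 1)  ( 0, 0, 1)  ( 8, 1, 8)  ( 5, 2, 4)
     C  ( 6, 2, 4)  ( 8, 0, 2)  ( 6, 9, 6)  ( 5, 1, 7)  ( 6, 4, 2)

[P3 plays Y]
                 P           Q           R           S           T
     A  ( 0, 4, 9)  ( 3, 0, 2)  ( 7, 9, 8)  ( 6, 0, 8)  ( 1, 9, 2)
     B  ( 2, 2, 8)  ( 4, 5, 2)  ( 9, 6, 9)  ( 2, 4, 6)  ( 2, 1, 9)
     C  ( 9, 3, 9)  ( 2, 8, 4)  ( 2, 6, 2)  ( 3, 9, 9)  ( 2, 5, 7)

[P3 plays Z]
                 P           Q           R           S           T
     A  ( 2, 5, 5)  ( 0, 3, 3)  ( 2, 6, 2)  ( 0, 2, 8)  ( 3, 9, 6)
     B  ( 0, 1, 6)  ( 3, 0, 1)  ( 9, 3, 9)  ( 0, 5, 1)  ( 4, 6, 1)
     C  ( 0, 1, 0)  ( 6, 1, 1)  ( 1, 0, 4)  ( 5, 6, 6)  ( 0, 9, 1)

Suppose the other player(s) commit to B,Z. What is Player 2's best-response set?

argmax u_2 = {T}

u_2(P vs B,Z) = 1
u_2(Q vs B,Z) = 0
u_2(R vs B,Z) = 3
u_2(S vs B,Z) = 5
u_2(T vs B,Z) = 6
max payoff 6 at {T}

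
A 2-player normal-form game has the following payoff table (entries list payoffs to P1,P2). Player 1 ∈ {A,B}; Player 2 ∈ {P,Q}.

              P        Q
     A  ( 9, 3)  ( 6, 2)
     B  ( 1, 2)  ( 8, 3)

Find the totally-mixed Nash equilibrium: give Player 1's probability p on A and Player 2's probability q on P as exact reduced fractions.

P1 indiff ⇒ q·9+(1-q)·6 = q·1+(1-q)·8 ⇒ q(8) = (1-q)(2) ⇒ q = 1/5
P2 indiff ⇒ p·3+(1-p)·2 = p·2+(1-p)·3 ⇒ p(1) = (1-p)(1) ⇒ p = 1/2

P1 mixes 1/2 on A; P2 mixes 1/5 on P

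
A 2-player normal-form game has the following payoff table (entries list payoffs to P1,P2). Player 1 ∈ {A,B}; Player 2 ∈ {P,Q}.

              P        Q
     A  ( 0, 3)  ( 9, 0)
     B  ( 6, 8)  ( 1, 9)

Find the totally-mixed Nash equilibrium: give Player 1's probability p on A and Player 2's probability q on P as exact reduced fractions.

P1 indiff ⇒ q·0+(1-q)·9 = q·6+(1-q)·1 ⇒ q(-6) = (1-q)(-8) ⇒ q = 4/7
P2 indiff ⇒ p·3+(1-p)·8 = p·0+(1-p)·9 ⇒ p(3) = (1-p)(1) ⇒ p = 1/4

P1 mixes 1/4 on A; P2 mixes 4/7 on P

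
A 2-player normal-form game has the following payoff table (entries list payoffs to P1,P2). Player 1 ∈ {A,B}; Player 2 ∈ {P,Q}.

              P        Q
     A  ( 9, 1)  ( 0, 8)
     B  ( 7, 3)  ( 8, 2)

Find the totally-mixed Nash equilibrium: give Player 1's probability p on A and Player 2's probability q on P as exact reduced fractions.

P1 indiff ⇒ q·9+(1-q)·0 = q·7+(1-q)·8 ⇒ q(2) = (1-q)(8) ⇒ q = 4/5
P2 indiff ⇒ p·1+(1-p)·3 = p·8+(1-p)·2 ⇒ p(-7) = (1-p)(-1) ⇒ p = 1/8

p=1/8, q=4/5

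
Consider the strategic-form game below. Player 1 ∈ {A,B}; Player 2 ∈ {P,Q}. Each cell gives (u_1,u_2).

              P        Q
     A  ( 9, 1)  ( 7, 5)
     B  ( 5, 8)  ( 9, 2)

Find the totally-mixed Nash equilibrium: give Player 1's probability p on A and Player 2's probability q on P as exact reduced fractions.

p=3/5, q=1/3

P1 indiff ⇒ q·9+(1-q)·7 = q·5+(1-q)·9 ⇒ q(4) = (1-q)(2) ⇒ q = 1/3
P2 indiff ⇒ p·1+(1-p)·8 = p·5+(1-p)·2 ⇒ p(-4) = (1-p)(-6) ⇒ p = 3/5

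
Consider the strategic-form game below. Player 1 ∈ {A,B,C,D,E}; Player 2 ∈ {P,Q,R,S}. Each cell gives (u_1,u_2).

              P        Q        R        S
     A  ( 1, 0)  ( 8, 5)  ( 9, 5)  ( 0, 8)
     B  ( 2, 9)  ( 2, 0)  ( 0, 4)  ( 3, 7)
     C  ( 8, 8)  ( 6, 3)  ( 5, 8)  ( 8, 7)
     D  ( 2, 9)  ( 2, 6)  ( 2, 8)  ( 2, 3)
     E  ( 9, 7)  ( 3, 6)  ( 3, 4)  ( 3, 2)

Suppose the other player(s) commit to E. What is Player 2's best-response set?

BR_2 = {P}

u_2(P vs E) = 7
u_2(Q vs E) = 6
u_2(R vs E) = 4
u_2(S vs E) = 2
max payoff 7 at {P}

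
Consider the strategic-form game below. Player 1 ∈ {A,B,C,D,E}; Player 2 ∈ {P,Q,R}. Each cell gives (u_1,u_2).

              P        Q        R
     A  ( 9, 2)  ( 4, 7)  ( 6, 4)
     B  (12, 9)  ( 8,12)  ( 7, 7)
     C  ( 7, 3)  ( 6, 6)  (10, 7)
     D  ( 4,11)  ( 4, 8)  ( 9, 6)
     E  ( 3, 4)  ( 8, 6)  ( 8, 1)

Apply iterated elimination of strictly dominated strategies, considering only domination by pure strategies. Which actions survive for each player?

Remaining: P1:{B,C,E} P2:{Q,R}

P1 drop A (B beats it: P:12>9 Q:8>4 R:7>6)
P1 drop D (C beats it: P:7>4 Q:6>4 R:10>9)
P2 drop P (Q beats it: B:12>9 C:6>3 E:6>4)
P1→{B,C,E} P2→{Q,R}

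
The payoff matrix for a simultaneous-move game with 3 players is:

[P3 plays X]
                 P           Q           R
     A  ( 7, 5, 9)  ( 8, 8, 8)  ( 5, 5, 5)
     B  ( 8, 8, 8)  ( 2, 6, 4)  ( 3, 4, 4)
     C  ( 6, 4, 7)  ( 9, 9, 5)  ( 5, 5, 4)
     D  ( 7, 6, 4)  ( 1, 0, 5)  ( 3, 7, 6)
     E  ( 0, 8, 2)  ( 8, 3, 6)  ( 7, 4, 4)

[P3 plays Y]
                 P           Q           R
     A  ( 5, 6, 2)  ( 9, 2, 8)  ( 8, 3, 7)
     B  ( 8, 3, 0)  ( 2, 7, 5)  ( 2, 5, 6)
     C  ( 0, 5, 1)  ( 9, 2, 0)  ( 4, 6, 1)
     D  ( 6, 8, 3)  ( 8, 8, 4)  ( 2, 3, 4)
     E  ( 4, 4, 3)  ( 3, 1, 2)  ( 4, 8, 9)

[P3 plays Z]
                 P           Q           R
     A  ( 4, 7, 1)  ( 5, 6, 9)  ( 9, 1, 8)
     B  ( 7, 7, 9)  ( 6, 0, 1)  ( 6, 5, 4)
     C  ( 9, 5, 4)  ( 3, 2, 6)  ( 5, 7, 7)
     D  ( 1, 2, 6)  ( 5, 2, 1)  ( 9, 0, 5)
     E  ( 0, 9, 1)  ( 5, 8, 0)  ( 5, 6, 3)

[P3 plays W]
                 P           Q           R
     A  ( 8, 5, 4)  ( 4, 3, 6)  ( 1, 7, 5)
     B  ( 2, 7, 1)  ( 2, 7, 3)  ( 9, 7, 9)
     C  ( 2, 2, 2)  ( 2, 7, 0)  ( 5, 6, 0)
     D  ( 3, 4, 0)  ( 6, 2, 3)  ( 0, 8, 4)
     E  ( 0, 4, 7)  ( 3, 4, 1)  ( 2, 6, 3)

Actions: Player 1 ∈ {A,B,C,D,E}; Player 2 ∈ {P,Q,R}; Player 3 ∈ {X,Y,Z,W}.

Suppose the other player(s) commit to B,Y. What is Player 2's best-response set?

u_2(P vs B,Y) = 3
u_2(Q vs B,Y) = 7
u_2(R vs B,Y) = 5
max payoff 7 at {Q}

argmax u_2 = {Q}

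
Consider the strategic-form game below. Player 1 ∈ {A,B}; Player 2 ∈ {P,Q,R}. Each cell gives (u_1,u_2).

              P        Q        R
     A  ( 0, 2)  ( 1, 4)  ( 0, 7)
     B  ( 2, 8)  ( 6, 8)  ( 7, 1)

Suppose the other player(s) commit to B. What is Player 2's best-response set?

P2 best: {P,Q}

u_2(P vs B) = 8
u_2(Q vs B) = 8
u_2(R vs B) = 1
max payoff 8 at {P,Q}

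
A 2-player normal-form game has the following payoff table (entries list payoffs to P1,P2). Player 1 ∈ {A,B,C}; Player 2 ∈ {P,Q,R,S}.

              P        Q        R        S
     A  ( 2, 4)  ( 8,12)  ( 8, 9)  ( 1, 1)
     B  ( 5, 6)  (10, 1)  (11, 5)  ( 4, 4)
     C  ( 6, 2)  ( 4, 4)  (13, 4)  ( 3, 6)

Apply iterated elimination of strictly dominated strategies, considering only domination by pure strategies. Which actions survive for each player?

P1 drop A (B beats it: P:5>2 Q:10>8 R:11>8 S:4>1)
P2 drop Q (S beats it: B:4>1 C:6>4)
P1→{B,C} P2→{P,R,S}

Survivors P1:{B,C} P2:{P,R,S}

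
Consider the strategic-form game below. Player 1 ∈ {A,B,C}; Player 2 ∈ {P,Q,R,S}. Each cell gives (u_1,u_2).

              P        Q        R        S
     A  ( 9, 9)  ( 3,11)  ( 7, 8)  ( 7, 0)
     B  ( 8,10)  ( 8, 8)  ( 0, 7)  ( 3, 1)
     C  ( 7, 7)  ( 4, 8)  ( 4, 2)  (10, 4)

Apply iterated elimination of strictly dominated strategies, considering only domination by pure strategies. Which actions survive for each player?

Remaining: P1:{A,B} P2:{P,Q}

P2 drop R (P beats it: A:9>8 B:10>7 C:7>2)
P2 drop S (P beats it: A:9>0 B:10>1 C:7>4)
P1 drop C (B beats it: P:8>7 Q:8>4)
P1→{A,B} P2→{P,Q}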